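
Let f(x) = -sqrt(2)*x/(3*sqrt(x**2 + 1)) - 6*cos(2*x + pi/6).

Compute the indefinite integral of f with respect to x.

F(x) = -sqrt(2)*sqrt(x**2 + 1)/3 - 3*sin(2*x + pi/6) + C

Integrate term by term and add the pieces.
Check: d/dx[-sqrt(2)*sqrt(x**2 + 1)/3 - 3*sin(2*x + pi/6)] = (-sqrt(2)*x - 18*sqrt(x**2 + 1)*cos(2*x + pi/6))/(3*sqrt(x**2 + 1)), which equals f(x).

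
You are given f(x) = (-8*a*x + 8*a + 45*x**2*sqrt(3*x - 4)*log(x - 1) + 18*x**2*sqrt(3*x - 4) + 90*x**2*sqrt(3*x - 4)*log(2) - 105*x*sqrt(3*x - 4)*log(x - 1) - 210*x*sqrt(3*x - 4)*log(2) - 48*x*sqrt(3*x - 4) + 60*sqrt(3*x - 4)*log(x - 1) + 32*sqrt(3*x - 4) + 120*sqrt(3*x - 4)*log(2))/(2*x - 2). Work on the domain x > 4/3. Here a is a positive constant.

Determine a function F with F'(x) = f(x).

An antiderivative F(x) passes only if d/dx[F] lands on f(x) exactly.
Check: d/dx[-4*a*x + (3*x - 4)**(5/2)*log(4*x - 4)] = (-8*a*x + 8*a + 45*x**2*sqrt(3*x - 4)*log(x - 1) + 18*x**2*sqrt(3*x - 4) + 90*x**2*sqrt(3*x - 4)*log(2) - 105*x*sqrt(3*x - 4)*log(x - 1) - 210*x*sqrt(3*x - 4)*log(2) - 48*x*sqrt(3*x - 4) + 60*sqrt(3*x - 4)*log(x - 1) + 32*sqrt(3*x - 4) + 120*sqrt(3*x - 4)*log(2))/(2*x - 2) = f(x).

An antiderivative is F(x) = -4*a*x + (3*x - 4)**(5/2)*log(4*x - 4).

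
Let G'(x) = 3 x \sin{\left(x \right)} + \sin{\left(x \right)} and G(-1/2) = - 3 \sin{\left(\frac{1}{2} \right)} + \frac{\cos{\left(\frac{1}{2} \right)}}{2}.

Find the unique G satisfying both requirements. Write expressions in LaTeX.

The integrand splits into summands that can be handled one at a time.
A general antiderivative is - 3 x \cos{\left(x \right)} + 3 \sin{\left(x \right)} - \cos{\left(x \right)} + C.
The condition gives C = - 3 \sin{\left(\frac{1}{2} \right)} + \frac{\cos{\left(\frac{1}{2} \right)}}{2} - (- 3 \sin{\left(\frac{1}{2} \right)} + \frac{\cos{\left(\frac{1}{2} \right)}}{2}) = 0.
So G(x) = - 3 x \cos{\left(x \right)} + 3 \sin{\left(x \right)} - \cos{\left(x \right)}.
Check: d/dx[- 3 x \cos{\left(x \right)} + 3 \sin{\left(x \right)} - \cos{\left(x \right)}] = 3 x \sin{\left(x \right)} + \sin{\left(x \right)} = G'(x).

G(x) = - 3 x \cos{\left(x \right)} + 3 \sin{\left(x \right)} - \cos{\left(x \right)}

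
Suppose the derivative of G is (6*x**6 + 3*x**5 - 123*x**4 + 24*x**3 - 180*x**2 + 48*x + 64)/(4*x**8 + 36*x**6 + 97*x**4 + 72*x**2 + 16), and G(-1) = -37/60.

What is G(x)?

G(x) = 5*x/(2*x**2 + 1) - 2*x/(x**2/2 + 2) + 1/2 - 3/(8*x**2 + 4)

Differentiate the proposed G(x) back; it has to land on the given G'(x).
A general antiderivative is -2*x/(x**2/2 + 2) + (5*x - 3/4)/(2*x**2 + 1) + C.
The condition gives C = -37/60 - (-67/60) = 1/2.
So G(x) = 5*x/(2*x**2 + 1) - 2*x/(x**2/2 + 2) + 1/2 - 3/(8*x**2 + 4).
Check: d/dx[5*x/(2*x**2 + 1) - 2*x/(x**2/2 + 2) + 1/2 - 3/(8*x**2 + 4)] = (6*x**6 + 3*x**5 - 123*x**4 + 24*x**3 - 180*x**2 + 48*x + 64)/(4*x**8 + 36*x**6 + 97*x**4 + 72*x**2 + 16) = G'(x).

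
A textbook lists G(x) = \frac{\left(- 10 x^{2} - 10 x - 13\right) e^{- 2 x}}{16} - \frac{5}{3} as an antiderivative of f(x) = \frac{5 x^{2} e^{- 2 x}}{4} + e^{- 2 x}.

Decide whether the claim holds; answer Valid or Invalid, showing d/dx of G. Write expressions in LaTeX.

d/dx[G] = \frac{\left(5 x^{2} + 4\right) e^{- 2 x}}{4}
This equals f(x) exactly, so the claim holds.

Valid - the claim checks out under differentiation.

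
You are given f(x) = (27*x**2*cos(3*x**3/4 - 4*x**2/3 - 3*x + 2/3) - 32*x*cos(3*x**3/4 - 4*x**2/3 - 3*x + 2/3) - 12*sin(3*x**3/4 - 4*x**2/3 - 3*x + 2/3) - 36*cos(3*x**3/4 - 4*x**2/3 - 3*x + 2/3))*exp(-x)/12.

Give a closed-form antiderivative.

An antiderivative is F(x) = exp(-x)*sin(3*x**3/4 - 4*x**2/3 - 3*x + 2/3).

f has the shape u'v + uv' for u = exp(-x) and v = sin(3*x**3/4 - 4*x**2/3 - 3*x + 2/3) — it is the derivative of the product u*v.
Check: d/dx[exp(-x)*sin(3*x**3/4 - 4*x**2/3 - 3*x + 2/3)] = (27*x**2*cos(3*x**3/4 - 4*x**2/3 - 3*x + 2/3) - 32*x*cos(3*x**3/4 - 4*x**2/3 - 3*x + 2/3) - 12*sin(3*x**3/4 - 4*x**2/3 - 3*x + 2/3) - 36*cos(3*x**3/4 - 4*x**2/3 - 3*x + 2/3))*exp(-x)/12 = f(x).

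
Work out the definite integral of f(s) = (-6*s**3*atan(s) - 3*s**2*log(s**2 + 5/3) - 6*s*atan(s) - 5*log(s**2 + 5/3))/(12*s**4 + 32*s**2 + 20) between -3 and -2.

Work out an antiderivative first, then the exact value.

Recognize the product-rule pattern: f = u'v + uv' with u = -atan(s)/4, v = log(s**2 + 5/3), so integration by parts undoes it.
F(s) = -log(s**2 + 5/3)*atan(s)/4 is an antiderivative of f.
Check: d/ds[-log(s**2 + 5/3)*atan(s)/4] = (-6*s**3*atan(s) - 3*s**2*log(s**2 + 5/3) - 6*s*atan(s) - 5*log(s**2 + 5/3))/(12*s**4 + 32*s**2 + 20) = f(s).
F(-2) = log(17/3)*atan(2)/4; F(-3) = log(32/3)*atan(3)/4.
Integral = F(-2) - F(-3) = -log(32/3)*atan(3)/4 + log(17/3)*atan(2)/4.

Antiderivative: F(s) = -log(s**2 + 5/3)*atan(s)/4; value = -log(32/3)*atan(3)/4 + log(17/3)*atan(2)/4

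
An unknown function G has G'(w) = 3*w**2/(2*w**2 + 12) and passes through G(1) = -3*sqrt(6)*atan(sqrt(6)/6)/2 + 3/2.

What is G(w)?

A candidate passes only if d/dw[G] lands on the given G'(w) exactly.
A general antiderivative is 3*w/2 - 3*sqrt(6)*atan(sqrt(6)*w/6)/2 + C.
The condition gives C = -3*sqrt(6)*atan(sqrt(6)/6)/2 + 3/2 - (-3*sqrt(6)*atan(sqrt(6)/6)/2 + 3/2) = 0.
So G(w) = 3*(w - sqrt(6)*atan(sqrt(6)*w/6))/2.
Check: d/dw[3*(w - sqrt(6)*atan(sqrt(6)*w/6))/2] = 3*w**2/(2*w**2 + 12) = G'(w).

G(w) = 3*(w - sqrt(6)*atan(sqrt(6)*w/6))/2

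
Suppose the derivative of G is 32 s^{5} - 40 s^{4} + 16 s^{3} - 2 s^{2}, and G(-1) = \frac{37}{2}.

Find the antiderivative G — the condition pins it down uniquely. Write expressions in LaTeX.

G(s) = \frac{16 s^{6}}{3} - 8 s^{5} + 4 s^{4} - \frac{2 s^{3}}{3} + \frac{1}{2}

The substitution u = 2 s^{2} - s works: G'(s) is exactly (dG/du)*(du/ds) for that inner function.
A general antiderivative is \frac{2 \left(2 s^{2} - s\right)^{3}}{3} + C.
The condition gives C = \frac{37}{2} - (18) = \frac{1}{2}.
So G(s) = \frac{16 s^{6}}{3} - 8 s^{5} + 4 s^{4} - \frac{2 s^{3}}{3} + \frac{1}{2}.
Check: d/ds[\frac{16 s^{6}}{3} - 8 s^{5} + 4 s^{4} - \frac{2 s^{3}}{3} + \frac{1}{2}] = 32 s^{5} - 40 s^{4} + 16 s^{3} - 2 s^{2} = G'(s).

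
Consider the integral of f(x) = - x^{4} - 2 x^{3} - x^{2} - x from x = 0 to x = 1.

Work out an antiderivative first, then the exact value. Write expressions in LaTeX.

Antiderivative: F(x) = - \frac{x^{2} \left(6 x^{3} + 15 x^{2} + 10 x + 15\right)}{30}; value = - \frac{23}{15}

Integrate term by term and add the pieces.
F(x) = - \frac{x^{2} \left(6 x^{3} + 15 x^{2} + 10 x + 15\right)}{30} is an antiderivative of f.
Check: d/dx[- \frac{x^{2} \left(6 x^{3} + 15 x^{2} + 10 x + 15\right)}{30}] = - x^{4} - 2 x^{3} - x^{2} - x = f(x).
F(1) = - \frac{23}{15}; F(0) = 0.
Integral = F(1) - F(0) = - \frac{23}{15}.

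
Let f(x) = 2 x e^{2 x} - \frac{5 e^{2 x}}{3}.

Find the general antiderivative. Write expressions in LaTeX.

Recognize the product-rule pattern: f = u'v + uv' with u = x - \frac{4}{3}, v = e^{2 x}, so integration by parts undoes it.
Check: d/dx[\frac{\left(3 x - 4\right) e^{2 x}}{3}] = 2 x e^{2 x} - \frac{5 e^{2 x}}{3} = f(x).

F(x) = \frac{\left(3 x - 4\right) e^{2 x}}{3} + C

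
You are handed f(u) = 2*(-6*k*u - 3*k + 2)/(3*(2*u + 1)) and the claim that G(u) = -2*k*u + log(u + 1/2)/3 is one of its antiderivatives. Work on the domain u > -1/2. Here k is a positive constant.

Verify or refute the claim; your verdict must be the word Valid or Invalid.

d/du[G] = (-12*k*u - 6*k + 2)/(6*u + 3)
d/du[G] - f(u) = -2/(6*u + 3) != 0.

Invalid: d/du[G] - f = -2/(6*u + 3), which is not 0.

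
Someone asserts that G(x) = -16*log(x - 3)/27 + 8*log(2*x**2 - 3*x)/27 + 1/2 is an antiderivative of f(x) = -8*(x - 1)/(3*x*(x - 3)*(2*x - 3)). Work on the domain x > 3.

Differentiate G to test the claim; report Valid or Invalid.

Valid - the claim checks out under differentiation.

d/dx[G] = (8 - 8*x)/(6*x**3 - 27*x**2 + 27*x)
This equals f(x) exactly, so the claim holds.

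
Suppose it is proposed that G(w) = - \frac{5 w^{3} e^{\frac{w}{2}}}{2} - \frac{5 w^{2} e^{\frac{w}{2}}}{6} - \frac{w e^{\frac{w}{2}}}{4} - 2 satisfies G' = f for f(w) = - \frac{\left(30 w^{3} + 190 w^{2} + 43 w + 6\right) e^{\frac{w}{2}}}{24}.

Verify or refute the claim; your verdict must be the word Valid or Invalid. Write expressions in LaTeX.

Valid. The derivative of G reproduces f.

d/dw[G] = - \frac{5 w^{3} e^{\frac{w}{2}}}{4} - \frac{95 w^{2} e^{\frac{w}{2}}}{12} - \frac{43 w e^{\frac{w}{2}}}{24} - \frac{e^{\frac{w}{2}}}{4}
This equals f(w) exactly, so the claim holds.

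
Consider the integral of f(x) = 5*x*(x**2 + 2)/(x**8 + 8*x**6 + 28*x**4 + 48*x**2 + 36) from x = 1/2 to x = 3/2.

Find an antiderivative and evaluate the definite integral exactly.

Antiderivative: F(x) = -5/(4*x**4 + 16*x**2 + 24); value = 4160/36273

f matches the chain-rule pattern g'(h)*h' with inner function h(x) = x**4 + 4*x**2 + 6; substituting u = h(x) collapses the integral.
F(x) = -5/(4*x**4 + 16*x**2 + 24) is an antiderivative of f.
Check: d/dx[-5/(4*x**4 + 16*x**2 + 24)] = (5*x**3 + 10*x)/(x**8 + 8*x**6 + 28*x**4 + 48*x**2 + 36), which equals f(x).
F(3/2) = -20/321; F(1/2) = -20/113.
Integral = F(3/2) - F(1/2) = 4160/36273.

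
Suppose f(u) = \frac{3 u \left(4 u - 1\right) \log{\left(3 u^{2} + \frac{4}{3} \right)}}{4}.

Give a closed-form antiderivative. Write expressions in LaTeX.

An antiderivative is F(u) = - \frac{2 u^{3}}{3} + \frac{3 u^{2}}{8} + \frac{8 u}{9} + \left(u^{3} - \frac{3 u^{2}}{8}\right) \log{\left(3 u^{2} + \frac{4}{3} \right)} - \frac{\log{\left(u^{2} + \frac{4}{9} \right)}}{6} - \frac{16 \operatorname{atan}{\left(\frac{3 u}{2} \right)}}{27}.

Since d/du undoes antidifferentiation here, F'(u) = f(u) is required of F(u).
Check: d/du[- \frac{2 u^{3}}{3} + \frac{3 u^{2}}{8} + \frac{8 u}{9} + \left(u^{3} - \frac{3 u^{2}}{8}\right) \log{\left(3 u^{2} + \frac{4}{3} \right)} - \frac{\log{\left(u^{2} + \frac{4}{9} \right)}}{6} - \frac{16 \operatorname{atan}{\left(\frac{3 u}{2} \right)}}{27}] = 3 u^{2} \log{\left(3 u^{2} + \frac{4}{3} \right)} - \frac{3 u \log{\left(3 u^{2} + \frac{4}{3} \right)}}{4}, which equals f(u).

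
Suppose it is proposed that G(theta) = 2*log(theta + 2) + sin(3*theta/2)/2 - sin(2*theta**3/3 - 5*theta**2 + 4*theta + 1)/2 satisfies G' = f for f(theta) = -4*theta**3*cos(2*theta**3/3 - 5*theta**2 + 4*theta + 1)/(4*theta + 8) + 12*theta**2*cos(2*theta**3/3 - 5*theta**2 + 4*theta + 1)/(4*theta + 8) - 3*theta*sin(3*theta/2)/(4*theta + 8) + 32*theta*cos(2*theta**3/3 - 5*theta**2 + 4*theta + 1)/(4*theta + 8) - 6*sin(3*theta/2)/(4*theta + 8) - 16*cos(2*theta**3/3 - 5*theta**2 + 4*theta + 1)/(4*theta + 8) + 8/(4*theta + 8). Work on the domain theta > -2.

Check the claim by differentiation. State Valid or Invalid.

d/dtheta[G] = (-4*theta**3*cos(2*theta**3/3 - 5*theta**2 + 4*theta + 1) + 12*theta**2*cos(2*theta**3/3 - 5*theta**2 + 4*theta + 1) + 3*theta*cos(3*theta/2) + 32*theta*cos(2*theta**3/3 - 5*theta**2 + 4*theta + 1) + 6*cos(3*theta/2) - 16*cos(2*theta**3/3 - 5*theta**2 + 4*theta + 1) + 8)/(4*theta + 8)
d/dtheta[G] - f(theta) = 3*sin(3*theta/2)/4 + 3*cos(3*theta/2)/4 != 0.

Invalid: d/dtheta[G] - f = 3*sin(3*theta/2)/4 + 3*cos(3*theta/2)/4, which is not 0.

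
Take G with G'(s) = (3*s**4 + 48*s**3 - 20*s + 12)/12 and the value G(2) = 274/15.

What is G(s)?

A candidate passes only if d/ds[G] lands on the given G'(s) exactly.
A general antiderivative is s**5/20 + s**4 - 5*s**2/6 + s + C.
The condition gives C = 274/15 - (244/15) = 2.
So G(s) = (3*s**5 + 60*s**4 - 50*s**2 + 60*s + 120)/60.
Check: d/ds[(3*s**5 + 60*s**4 - 50*s**2 + 60*s + 120)/60] = s**4/4 + 4*s**3 - 5*s/3 + 1, which equals G'(s).

G(s) = (3*s**5 + 60*s**4 - 50*s**2 + 60*s + 120)/60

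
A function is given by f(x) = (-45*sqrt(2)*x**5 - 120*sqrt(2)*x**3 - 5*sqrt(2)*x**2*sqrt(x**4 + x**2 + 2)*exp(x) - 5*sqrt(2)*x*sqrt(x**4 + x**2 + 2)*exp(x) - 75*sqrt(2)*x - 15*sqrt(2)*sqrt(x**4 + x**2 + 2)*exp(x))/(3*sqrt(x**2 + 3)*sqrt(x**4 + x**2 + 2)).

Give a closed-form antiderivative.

Recognize the product-rule pattern: f = u'v + uv' with u = -5*sqrt(x**2/2 + 3/2)/2, v = 4*sqrt(x**4 + x**2 + 2) + 4*exp(x)/3, so integration by parts undoes it.
Check: d/dx[-5*sqrt(x**2/2 + 3/2)*(4*sqrt(x**4 + x**2 + 2) + 4*exp(x)/3)/2] = (-45*sqrt(2)*x**5 - 120*sqrt(2)*x**3 - 5*sqrt(2)*x**2*sqrt(x**4 + x**2 + 2)*exp(x) - 5*sqrt(2)*x*sqrt(x**4 + x**2 + 2)*exp(x) - 75*sqrt(2)*x - 15*sqrt(2)*sqrt(x**4 + x**2 + 2)*exp(x))/(3*sqrt(x**2 + 3)*sqrt(x**4 + x**2 + 2)) = f(x).

An antiderivative is F(x) = -5*sqrt(x**2/2 + 3/2)*(4*sqrt(x**4 + x**2 + 2) + 4*exp(x)/3)/2.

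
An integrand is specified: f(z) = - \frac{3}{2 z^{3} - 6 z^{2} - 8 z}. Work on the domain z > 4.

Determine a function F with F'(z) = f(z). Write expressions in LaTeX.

Factor the denominator (2 z \left(z - 4\right) \left(z + 1\right)) and decompose: f = - \frac{3}{10 \left(z + 1\right)} - \frac{3}{40 \left(z - 4\right)} + \frac{3}{8 z}; each piece integrates to a log, atan, or power term.
Check: d/dz[\frac{3 \log{\left(z \right)}}{8} - \frac{3 \log{\left(z - 4 \right)}}{40} - \frac{3 \log{\left(z + 1 \right)}}{10}] = - \frac{3}{2 z^{3} - 6 z^{2} - 8 z} = f(z).

An antiderivative is F(z) = \frac{3 \log{\left(z \right)}}{8} - \frac{3 \log{\left(z - 4 \right)}}{40} - \frac{3 \log{\left(z + 1 \right)}}{10}.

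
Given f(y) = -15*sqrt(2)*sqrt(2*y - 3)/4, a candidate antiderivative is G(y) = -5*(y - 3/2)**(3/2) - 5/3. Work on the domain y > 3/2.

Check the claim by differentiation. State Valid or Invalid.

Valid. The derivative of G reproduces f.

d/dy[G] = -15*sqrt(2)*sqrt(2*y - 3)/4
This equals f(y) exactly, so the claim holds.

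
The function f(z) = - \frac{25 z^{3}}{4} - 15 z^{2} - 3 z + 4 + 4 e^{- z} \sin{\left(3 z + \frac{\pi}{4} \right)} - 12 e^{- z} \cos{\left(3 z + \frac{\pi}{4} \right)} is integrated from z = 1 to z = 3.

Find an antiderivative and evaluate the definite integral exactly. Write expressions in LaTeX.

The integrand splits into summands that can be handled one at a time.
F(z) = \frac{\left(- 25 z^{4} e^{z} - 80 z^{3} e^{z} - 24 z^{2} e^{z} + 64 z e^{z} - 16 e^{z} - 64 \sin{\left(3 z + \frac{\pi}{4} \right)}\right) e^{- z}}{16} is an antiderivative of f.
Check: d/dz[\frac{\left(- 25 z^{4} e^{z} - 80 z^{3} e^{z} - 24 z^{2} e^{z} + 64 z e^{z} - 16 e^{z} - 64 \sin{\left(3 z + \frac{\pi}{4} \right)}\right) e^{- z}}{16}] = \frac{\left(- 25 z^{3} e^{z} - 60 z^{2} e^{z} - 12 z e^{z} + 16 e^{z} + 16 \sin{\left(3 z + \frac{\pi}{4} \right)} - 48 \cos{\left(3 z + \frac{\pi}{4} \right)}\right) e^{- z}}{4}, which equals f(z).
F(3) = - \frac{4225}{16} - \frac{4 \sin{\left(\frac{\pi}{4} + 9 \right)}}{e^{3}}; F(1) = - \frac{81}{16} - \frac{4 \sin{\left(\frac{\pi}{4} + 3 \right)}}{e}.
Integral = F(3) - F(1) = -259 + \frac{4 \sin{\left(\frac{\pi}{4} + 3 \right)}}{e} - \frac{4 \sin{\left(\frac{\pi}{4} + 9 \right)}}{e^{3}}.

Antiderivative: F(z) = \frac{\left(- 25 z^{4} e^{z} - 80 z^{3} e^{z} - 24 z^{2} e^{z} + 64 z e^{z} - 16 e^{z} - 64 \sin{\left(3 z + \frac{\pi}{4} \right)}\right) e^{- z}}{16}; value = -259 + \frac{4 \sin{\left(\frac{\pi}{4} + 3 \right)}}{e} - \frac{4 \sin{\left(\frac{\pi}{4} + 9 \right)}}{e^{3}}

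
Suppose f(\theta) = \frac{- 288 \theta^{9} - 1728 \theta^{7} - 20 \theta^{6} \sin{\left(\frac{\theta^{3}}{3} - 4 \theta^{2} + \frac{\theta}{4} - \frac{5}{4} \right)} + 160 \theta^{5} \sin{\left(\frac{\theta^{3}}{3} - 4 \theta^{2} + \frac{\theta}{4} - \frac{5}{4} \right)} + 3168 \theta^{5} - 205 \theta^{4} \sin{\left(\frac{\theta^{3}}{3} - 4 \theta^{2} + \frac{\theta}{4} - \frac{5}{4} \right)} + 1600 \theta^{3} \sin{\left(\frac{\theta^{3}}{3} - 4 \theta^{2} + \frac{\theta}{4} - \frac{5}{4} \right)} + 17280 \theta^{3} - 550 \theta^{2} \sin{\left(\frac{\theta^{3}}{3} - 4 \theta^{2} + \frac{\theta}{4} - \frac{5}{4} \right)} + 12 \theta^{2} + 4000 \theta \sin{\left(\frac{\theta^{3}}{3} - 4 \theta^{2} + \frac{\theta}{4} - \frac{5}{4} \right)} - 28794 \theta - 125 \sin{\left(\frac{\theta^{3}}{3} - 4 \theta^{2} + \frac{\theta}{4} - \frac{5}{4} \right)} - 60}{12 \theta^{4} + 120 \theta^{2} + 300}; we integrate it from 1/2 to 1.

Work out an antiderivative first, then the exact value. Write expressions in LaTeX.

Antiderivative: F(\theta) = \frac{- 48 \theta^{8} + 48 \theta^{6} + 864 \theta^{4} + 20 \theta^{2} \cos{\left(\frac{\theta^{3}}{3} - 4 \theta^{2} + \frac{\theta}{4} - \frac{5}{4} \right)} - 2496 \theta^{2} - 12 \theta + 100 \cos{\left(\frac{\theta^{3}}{3} - 4 \theta^{2} + \frac{\theta}{4} - \frac{5}{4} \right)} + 1917}{12 \theta^{2} + 60}; value = - \frac{5881}{336} + \frac{5 \cos{\left(\frac{14}{3} \right)}}{3} - \frac{5 \cos{\left(\frac{25}{12} \right)}}{3}

Check any antiderivative F(\theta) by computing F'(\theta) and comparing it with f(\theta).
F(\theta) = \frac{- 48 \theta^{8} + 48 \theta^{6} + 864 \theta^{4} + 20 \theta^{2} \cos{\left(\frac{\theta^{3}}{3} - 4 \theta^{2} + \frac{\theta}{4} - \frac{5}{4} \right)} - 2496 \theta^{2} - 12 \theta + 100 \cos{\left(\frac{\theta^{3}}{3} - 4 \theta^{2} + \frac{\theta}{4} - \frac{5}{4} \right)} + 1917}{12 \theta^{2} + 60} is an antiderivative of f.
Check: d/d\theta[\frac{- 48 \theta^{8} + 48 \theta^{6} + 864 \theta^{4} + 20 \theta^{2} \cos{\left(\frac{\theta^{3}}{3} - 4 \theta^{2} + \frac{\theta}{4} - \frac{5}{4} \right)} - 2496 \theta^{2} - 12 \theta + 100 \cos{\left(\frac{\theta^{3}}{3} - 4 \theta^{2} + \frac{\theta}{4} - \frac{5}{4} \right)} + 1917}{12 \theta^{2} + 60}] = \frac{- 288 \theta^{9} - 1728 \theta^{7} - 20 \theta^{6} \sin{\left(\frac{\theta^{3}}{3} - 4 \theta^{2} + \frac{\theta}{4} - \frac{5}{4} \right)} + 160 \theta^{5} \sin{\left(\frac{\theta^{3}}{3} - 4 \theta^{2} + \frac{\theta}{4} - \frac{5}{4} \right)} + 3168 \theta^{5} - 205 \theta^{4} \sin{\left(\frac{\theta^{3}}{3} - 4 \theta^{2} + \frac{\theta}{4} - \frac{5}{4} \right)} + 1600 \theta^{3} \sin{\left(\frac{\theta^{3}}{3} - 4 \theta^{2} + \frac{\theta}{4} - \frac{5}{4} \right)} + 17280 \theta^{3} - 550 \theta^{2} \sin{\left(\frac{\theta^{3}}{3} - 4 \theta^{2} + \frac{\theta}{4} - \frac{5}{4} \right)} + 12 \theta^{2} + 4000 \theta \sin{\left(\frac{\theta^{3}}{3} - 4 \theta^{2} + \frac{\theta}{4} - \frac{5}{4} \right)} - 28794 \theta - 125 \sin{\left(\frac{\theta^{3}}{3} - 4 \theta^{2} + \frac{\theta}{4} - \frac{5}{4} \right)} - 60}{12 \theta^{4} + 120 \theta^{2} + 300} = f(\theta).
F(1) = \frac{5 \cos{\left(\frac{14}{3} \right)}}{3} + \frac{91}{24}; F(1/2) = \frac{5 \cos{\left(\frac{25}{12} \right)}}{3} + \frac{2385}{112}.
Integral = F(1) - F(1/2) = - \frac{5881}{336} + \frac{5 \cos{\left(\frac{14}{3} \right)}}{3} - \frac{5 \cos{\left(\frac{25}{12} \right)}}{3}.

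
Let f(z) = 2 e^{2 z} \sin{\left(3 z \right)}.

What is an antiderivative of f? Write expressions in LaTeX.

An antiderivative is F(z) = - \frac{2 \left(- 2 \sin{\left(3 z \right)} + 3 \cos{\left(3 z \right)}\right) e^{2 z}}{13}.

Differentiate the proposed F(z) back; it has to land on f(z) exactly.
Check: d/dz[- \frac{2 \left(- 2 \sin{\left(3 z \right)} + 3 \cos{\left(3 z \right)}\right) e^{2 z}}{13}] = 2 e^{2 z} \sin{\left(3 z \right)} = f(z).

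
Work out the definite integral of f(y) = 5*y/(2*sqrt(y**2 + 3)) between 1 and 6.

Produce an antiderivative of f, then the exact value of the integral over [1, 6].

f matches the chain-rule pattern g'(h)*h' with inner function h(y) = y**2 + 3; substituting u = h(y) collapses the integral.
F(y) = 5*sqrt(y**2 + 3)/2 is an antiderivative of f.
Check: d/dy[5*sqrt(y**2 + 3)/2] = 5*y/(2*sqrt(y**2 + 3)) = f(y).
F(6) = 5*sqrt(39)/2; F(1) = 5.
Integral = F(6) - F(1) = -5 + 5*sqrt(39)/2.

Antiderivative: F(y) = 5*sqrt(y**2 + 3)/2; value = -5 + 5*sqrt(39)/2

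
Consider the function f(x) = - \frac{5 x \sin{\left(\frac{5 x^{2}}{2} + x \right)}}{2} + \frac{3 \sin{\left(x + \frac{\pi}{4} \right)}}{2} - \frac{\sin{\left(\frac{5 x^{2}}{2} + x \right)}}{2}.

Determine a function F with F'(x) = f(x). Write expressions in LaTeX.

An antiderivative is F(x) = - \frac{3 \cos{\left(x + \frac{\pi}{4} \right)}}{2} + \frac{\cos{\left(\frac{5 x^{2}}{2} + x \right)}}{2}.

Integrate term by term and add the pieces.
Check: d/dx[- \frac{3 \cos{\left(x + \frac{\pi}{4} \right)}}{2} + \frac{\cos{\left(\frac{5 x^{2}}{2} + x \right)}}{2}] = - \frac{5 x \sin{\left(\frac{5 x^{2}}{2} + x \right)}}{2} + \frac{3 \sin{\left(x + \frac{\pi}{4} \right)}}{2} - \frac{\sin{\left(\frac{5 x^{2}}{2} + x \right)}}{2} = f(x).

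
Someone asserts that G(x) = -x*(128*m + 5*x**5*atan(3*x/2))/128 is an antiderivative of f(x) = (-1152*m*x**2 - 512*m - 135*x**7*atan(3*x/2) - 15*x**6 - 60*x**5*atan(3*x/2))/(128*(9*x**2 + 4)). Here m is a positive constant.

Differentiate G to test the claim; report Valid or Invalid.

Invalid: d/dx[G] - f = (-135*x**7*atan(3*x/2) - 15*x**6 - 60*x**5*atan(3*x/2))/(1152*x**2 + 512), which is not 0.

d/dx[G] = (-576*m*x**2 - 256*m - 135*x**7*atan(3*x/2) - 15*x**6 - 60*x**5*atan(3*x/2))/(576*x**2 + 256)
d/dx[G] - f(x) = (-135*x**7*atan(3*x/2) - 15*x**6 - 60*x**5*atan(3*x/2))/(1152*x**2 + 512) != 0.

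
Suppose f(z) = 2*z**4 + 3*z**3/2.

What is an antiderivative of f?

The integrand splits into summands that can be handled one at a time.
Check: d/dz[z**4*(16*z + 15)/40] = 2*z**4 + 3*z**3/2 = f(z).

An antiderivative is F(z) = z**4*(16*z + 15)/40.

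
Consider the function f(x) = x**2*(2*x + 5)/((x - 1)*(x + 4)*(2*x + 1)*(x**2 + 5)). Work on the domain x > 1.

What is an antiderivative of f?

Factor the denominator ((x - 1)*(x + 4)*(2*x + 1)*(x**2 + 5)) and decompose: f = 5*(x + 115)/(882*(x**2 + 5)) - 16/(441*(2*x + 1)) - 16/(245*(x + 4)) + 7/(90*(x - 1)); each piece integrates to a log, atan, or power term.
Check: d/dx[7*log(x - 1)/90 - 8*log(x + 1/2)/441 - 16*log(x + 4)/245 + 5*log(x**2 + 5)/1764 + 115*sqrt(5)*atan(sqrt(5)*x/5)/882] = (2*x**3 + 5*x**2)/(2*x**5 + 7*x**4 + 5*x**3 + 31*x**2 - 25*x - 20), which equals f(x).

An antiderivative is F(x) = 7*log(x - 1)/90 - 8*log(x + 1/2)/441 - 16*log(x + 4)/245 + 5*log(x**2 + 5)/1764 + 115*sqrt(5)*atan(sqrt(5)*x/5)/882.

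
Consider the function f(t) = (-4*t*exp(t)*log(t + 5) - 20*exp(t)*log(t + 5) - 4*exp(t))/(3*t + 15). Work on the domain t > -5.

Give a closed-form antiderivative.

An antiderivative is F(t) = -4*exp(t)*log(t + 5)/3.

Recognize the product-rule pattern: f = u'v + uv' with u = -4*exp(t)/3, v = log(t + 5), so integration by parts undoes it.
Check: d/dt[-4*exp(t)*log(t + 5)/3] = (-4*t*exp(t)*log(t + 5) - 20*exp(t)*log(t + 5) - 4*exp(t))/(3*t + 15) = f(t).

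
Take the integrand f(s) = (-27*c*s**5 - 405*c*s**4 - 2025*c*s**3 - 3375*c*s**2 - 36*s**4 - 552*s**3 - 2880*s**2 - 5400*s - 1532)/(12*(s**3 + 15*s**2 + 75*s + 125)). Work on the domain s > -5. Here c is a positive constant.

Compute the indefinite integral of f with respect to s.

A first test for any F(s): its s-derivative must equal f(s) identically.
Check: d/ds[-3*c*s**3/4 - 3*s**2/2 - s + 4/(3*(s + 5)**2)] = (-27*c*s**5 - 405*c*s**4 - 2025*c*s**3 - 3375*c*s**2 - 36*s**4 - 552*s**3 - 2880*s**2 - 5400*s - 1532)/(12*s**3 + 180*s**2 + 900*s + 1500), which equals f(s).

F(s) = -3*c*s**3/4 - 3*s**2/2 - s + 4/(3*(s + 5)**2) + C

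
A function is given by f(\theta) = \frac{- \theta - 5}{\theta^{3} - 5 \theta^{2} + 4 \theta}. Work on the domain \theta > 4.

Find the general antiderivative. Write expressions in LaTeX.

F(\theta) = \frac{- 5 \log{\left(\theta \right)} - 3 \log{\left(\theta - 4 \right)} + 8 \log{\left(\theta - 1 \right)}}{4} + C

The denominator factors as \theta \left(\theta - 4\right) \left(\theta - 1\right); partial fractions split f into directly integrable pieces: \frac{2}{\theta - 1} - \frac{3}{4 \left(\theta - 4\right)} - \frac{5}{4 \theta}.
Check: d/d\theta[\frac{- 5 \log{\left(\theta \right)} - 3 \log{\left(\theta - 4 \right)} + 8 \log{\left(\theta - 1 \right)}}{4}] = \frac{- \theta - 5}{\theta^{3} - 5 \theta^{2} + 4 \theta} = f(\theta).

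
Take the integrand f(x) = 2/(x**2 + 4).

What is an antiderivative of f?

Recover f(x) by differentiating a candidate F(x); any mismatch rules it out.
Check: d/dx[atan(x/2)] = 2/(x**2 + 4) = f(x).

An antiderivative is F(x) = atan(x/2).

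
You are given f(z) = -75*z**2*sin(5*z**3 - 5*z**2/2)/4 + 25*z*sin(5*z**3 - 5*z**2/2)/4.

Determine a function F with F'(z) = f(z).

An antiderivative is F(z) = 5*cos(5*z**3 - 5*z**2/2)/4.

f matches the chain-rule pattern g'(h)*h' with inner function h(z) = 5*z**3 - 5*z**2/2; substituting u = h(z) collapses the integral.
Check: d/dz[5*cos(5*z**3 - 5*z**2/2)/4] = -75*z**2*sin(5*z**3 - 5*z**2/2)/4 + 25*z*sin(5*z**3 - 5*z**2/2)/4 = f(z).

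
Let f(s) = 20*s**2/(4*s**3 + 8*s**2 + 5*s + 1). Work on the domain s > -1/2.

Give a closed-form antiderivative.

An antiderivative is F(s) = (-30*s*log(s + 1/2) + 40*s*log(s + 1) - 15*log(s + 1/2) + 20*log(s + 1) - 5)/(2*s + 1).

The denominator factors as (s + 1)*(2*s + 1)**2; partial fractions split f into directly integrable pieces: -30/(2*s + 1) + 10/(2*s + 1)**2 + 20/(s + 1).
Check: d/ds[(-30*s*log(s + 1/2) + 40*s*log(s + 1) - 15*log(s + 1/2) + 20*log(s + 1) - 5)/(2*s + 1)] = 20*s**2/(4*s**3 + 8*s**2 + 5*s + 1) = f(s).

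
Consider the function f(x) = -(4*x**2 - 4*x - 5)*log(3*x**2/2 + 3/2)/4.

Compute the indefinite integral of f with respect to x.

F(x) = -(12*x**3*log(3*x**2/2 + 3/2) - 8*x**3 - 18*x**2*log(3*x**2/2 + 3/2) + 18*x**2 - 45*x*log(3*x**2/2 + 3/2) + 114*x - 18*log(x**2 + 1) - 114*atan(x))/36 + C

Recover f(x) by differentiating a candidate F(x); any mismatch rules it out.
Check: d/dx[-(12*x**3*log(3*x**2/2 + 3/2) - 8*x**3 - 18*x**2*log(3*x**2/2 + 3/2) + 18*x**2 - 45*x*log(3*x**2/2 + 3/2) + 114*x - 18*log(x**2 + 1) - 114*atan(x))/36] = -x**2*log(x**2 + 1) - x**2*log(3) + x**2*log(2) + x*log(x**2 + 1) - x*log(2) + x*log(3) + 5*log(x**2 + 1)/4 - 5*log(2)/4 + 5*log(3)/4, which equals f(x).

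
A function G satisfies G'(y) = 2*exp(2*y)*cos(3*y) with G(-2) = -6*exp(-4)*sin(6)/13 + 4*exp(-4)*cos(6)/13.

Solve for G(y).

Differentiate the proposed G(y) back; it has to land on the given G'(y).
A general antiderivative is 6*exp(2*y)*sin(3*y)/13 + 4*exp(2*y)*cos(3*y)/13 + C.
The condition gives C = -6*exp(-4)*sin(6)/13 + 4*exp(-4)*cos(6)/13 - (-6*exp(-4)*sin(6)/13 + 4*exp(-4)*cos(6)/13) = 0.
So G(y) = 6*exp(2*y)*sin(3*y)/13 + 4*exp(2*y)*cos(3*y)/13.
Check: d/dy[6*exp(2*y)*sin(3*y)/13 + 4*exp(2*y)*cos(3*y)/13] = 2*exp(2*y)*cos(3*y) = G'(y).

G(y) = 6*exp(2*y)*sin(3*y)/13 + 4*exp(2*y)*cos(3*y)/13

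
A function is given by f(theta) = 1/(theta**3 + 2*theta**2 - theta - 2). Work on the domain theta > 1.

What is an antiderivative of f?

An antiderivative is F(theta) = log(theta - 1)/6 - log(theta + 1)/2 + log(theta + 2)/3.

The denominator factors as (theta - 1)*(theta + 1)*(theta + 2); partial fractions split f into directly integrable pieces: 1/(3*(theta + 2)) - 1/(2*(theta + 1)) + 1/(6*(theta - 1)).
Check: d/dtheta[log(theta - 1)/6 - log(theta + 1)/2 + log(theta + 2)/3] = 1/(theta**3 + 2*theta**2 - theta - 2) = f(theta).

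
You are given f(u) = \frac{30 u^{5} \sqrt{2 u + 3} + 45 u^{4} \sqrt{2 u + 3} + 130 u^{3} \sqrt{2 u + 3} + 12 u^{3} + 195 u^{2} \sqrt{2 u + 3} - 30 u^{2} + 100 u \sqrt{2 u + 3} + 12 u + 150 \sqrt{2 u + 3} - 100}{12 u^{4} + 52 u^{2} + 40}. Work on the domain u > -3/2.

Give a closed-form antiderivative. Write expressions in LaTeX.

An antiderivative is F(u) = u^{2} \sqrt{2 u + 3} + 3 u \sqrt{2 u + 3} + \frac{9 \sqrt{2 u + 3}}{4} + \frac{\log{\left(3 u^{2} + 10 \right)}}{2} - \frac{5 \operatorname{atan}{\left(u \right)}}{2}.

An antiderivative F(u) passes only if d/du[F] lands on f(u) exactly.
Check: d/du[u^{2} \sqrt{2 u + 3} + 3 u \sqrt{2 u + 3} + \frac{9 \sqrt{2 u + 3}}{4} + \frac{\log{\left(3 u^{2} + 10 \right)}}{2} - \frac{5 \operatorname{atan}{\left(u \right)}}{2}] = \frac{60 u^{6} + 180 u^{5} + 395 u^{4} + 12 u^{3} \sqrt{2 u + 3} + 780 u^{3} - 30 u^{2} \sqrt{2 u + 3} + 785 u^{2} + 12 u \sqrt{2 u + 3} + 600 u - 100 \sqrt{2 u + 3} + 450}{12 u^{4} \sqrt{2 u + 3} + 52 u^{2} \sqrt{2 u + 3} + 40 \sqrt{2 u + 3}}, which equals f(u).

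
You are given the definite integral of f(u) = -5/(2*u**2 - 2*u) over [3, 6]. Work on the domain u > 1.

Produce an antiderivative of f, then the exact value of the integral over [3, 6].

Factor the denominator (2*u*(u - 1)) and decompose: f = -5/(2*(u - 1)) + 5/(2*u); each piece integrates to a log, atan, or power term.
F(u) = 5*log(u)/2 - 5*log(u - 1)/2 is an antiderivative of f.
Check: d/du[5*log(u)/2 - 5*log(u - 1)/2] = -5/(2*u**2 - 2*u) = f(u).
F(6) = -5*log(5)/2 + 5*log(6)/2; F(3) = -5*log(2)/2 + 5*log(3)/2.
Integral = F(6) - F(3) = -5*log(5)/2 - 5*log(3)/2 + 5*log(2)/2 + 5*log(6)/2.

Antiderivative: F(u) = 5*log(u)/2 - 5*log(u - 1)/2; value = -5*log(5)/2 - 5*log(3)/2 + 5*log(2)/2 + 5*log(6)/2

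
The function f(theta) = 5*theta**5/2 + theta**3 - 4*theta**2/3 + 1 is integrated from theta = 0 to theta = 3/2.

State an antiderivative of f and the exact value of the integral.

The integrand splits into summands that can be handled one at a time.
F(theta) = theta*(15*theta**5 + 9*theta**3 - 16*theta**2 + 36)/36 is an antiderivative of f.
Check: d/dtheta[theta*(15*theta**5 + 9*theta**3 - 16*theta**2 + 36)/36] = 5*theta**5/2 + theta**3 - 4*theta**2/3 + 1 = f(theta).
F(3/2) = 1539/256; F(0) = 0.
Integral = F(3/2) - F(0) = 1539/256.

Antiderivative: F(theta) = theta*(15*theta**5 + 9*theta**3 - 16*theta**2 + 36)/36; value = 1539/256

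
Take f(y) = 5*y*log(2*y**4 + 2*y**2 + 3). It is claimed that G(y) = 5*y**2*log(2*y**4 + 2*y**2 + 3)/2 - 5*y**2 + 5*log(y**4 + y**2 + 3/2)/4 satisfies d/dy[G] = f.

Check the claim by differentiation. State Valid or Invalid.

Invalid: d/dy[G] - f = -25*y/(2*y**4 + 2*y**2 + 3), which is not 0.

d/dy[G] = (10*y**5*log(2*y**4 + 2*y**2 + 3) + 10*y**3*log(2*y**4 + 2*y**2 + 3) + 15*y*log(2*y**4 + 2*y**2 + 3) - 25*y)/(2*y**4 + 2*y**2 + 3)
d/dy[G] - f(y) = -25*y/(2*y**4 + 2*y**2 + 3) != 0.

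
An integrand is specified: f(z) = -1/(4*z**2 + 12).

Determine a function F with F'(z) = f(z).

A first test for any F(z): its z-derivative must equal f(z) identically.
Check: d/dz[-sqrt(3)*atan(sqrt(3)*z/3)/12] = -1/(4*z**2 + 12) = f(z).

An antiderivative is F(z) = -sqrt(3)*atan(sqrt(3)*z/3)/12.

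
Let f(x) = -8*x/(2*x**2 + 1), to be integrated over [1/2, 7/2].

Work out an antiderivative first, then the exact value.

The substitution u = 2*x**2 + 1 works: f is exactly (dF/du)*(du/dx) for that inner function.
F(x) = -2*log(2*x**2 + 1) is an antiderivative of f.
Check: d/dx[-2*log(2*x**2 + 1)] = -8*x/(2*x**2 + 1) = f(x).
F(7/2) = -2*log(51/2); F(1/2) = -2*log(3/2).
Integral = F(7/2) - F(1/2) = -2*log(51/2) + 2*log(3/2).

Antiderivative: F(x) = -2*log(2*x**2 + 1); value = -2*log(51/2) + 2*log(3/2)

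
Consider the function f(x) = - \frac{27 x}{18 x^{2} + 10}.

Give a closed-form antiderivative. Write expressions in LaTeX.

An antiderivative is F(x) = - \frac{3 \log{\left(3 x^{2} + \frac{5}{3} \right)}}{4}.

The substitution u = 3 x^{2} + \frac{5}{3} works: f is exactly (dF/du)*(du/dx) for that inner function.
Check: d/dx[- \frac{3 \log{\left(3 x^{2} + \frac{5}{3} \right)}}{4}] = - \frac{27 x}{18 x^{2} + 10} = f(x).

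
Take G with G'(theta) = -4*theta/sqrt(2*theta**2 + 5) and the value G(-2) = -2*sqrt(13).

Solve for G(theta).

G'(theta) matches the chain-rule pattern g'(h)*h' with inner function h(theta) = 2*theta**2 + 5; substituting u = h(theta) collapses the integral.
A general antiderivative is -2*sqrt(2*theta**2 + 5) + C.
The condition gives C = -2*sqrt(13) - (-2*sqrt(13)) = 0.
So G(theta) = -2*sqrt(2*theta**2 + 5).
Check: d/dtheta[-2*sqrt(2*theta**2 + 5)] = -4*theta/sqrt(2*theta**2 + 5) = G'(theta).

G(theta) = -2*sqrt(2*theta**2 + 5)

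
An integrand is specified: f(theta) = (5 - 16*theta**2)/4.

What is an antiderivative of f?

An antiderivative is F(theta) = -4*theta**3/3 + 5*theta/4.

An antiderivative F(theta) passes only if d/dtheta[F] lands on f(theta) exactly.
Check: d/dtheta[-4*theta**3/3 + 5*theta/4] = 5/4 - 4*theta**2, which equals f(theta).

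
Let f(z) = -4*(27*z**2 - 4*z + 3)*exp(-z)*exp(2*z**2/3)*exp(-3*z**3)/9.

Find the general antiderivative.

The substitution u = -3*z**3 + 2*z**2/3 - z works: f is exactly (dF/du)*(du/dz) for that inner function.
Check: d/dz[4*exp(-z)*exp(2*z**2/3)*exp(-3*z**3)/3] = (-108*z**2*exp(2*z**2/3) + 16*z*exp(2*z**2/3) - 12*exp(2*z**2/3))*exp(-z)*exp(-3*z**3)/9, which equals f(z).

F(z) = 4*exp(-z)*exp(2*z**2/3)*exp(-3*z**3)/3 + C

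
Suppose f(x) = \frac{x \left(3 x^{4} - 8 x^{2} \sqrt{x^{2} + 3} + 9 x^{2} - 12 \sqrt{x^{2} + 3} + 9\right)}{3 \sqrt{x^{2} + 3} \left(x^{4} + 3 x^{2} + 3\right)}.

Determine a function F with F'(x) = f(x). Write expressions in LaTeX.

An antiderivative is F(x) = \sqrt{x^{2} + 3} - \frac{2 \log{\left(x^{4} + 3 x^{2} + 3 \right)}}{3}.

Since d/dx undoes antidifferentiation here, F'(x) = f(x) is required of F(x).
Check: d/dx[\sqrt{x^{2} + 3} - \frac{2 \log{\left(x^{4} + 3 x^{2} + 3 \right)}}{3}] = \frac{3 x^{5} - 8 x^{3} \sqrt{x^{2} + 3} + 9 x^{3} - 12 x \sqrt{x^{2} + 3} + 9 x}{3 x^{4} \sqrt{x^{2} + 3} + 9 x^{2} \sqrt{x^{2} + 3} + 9 \sqrt{x^{2} + 3}}, which equals f(x).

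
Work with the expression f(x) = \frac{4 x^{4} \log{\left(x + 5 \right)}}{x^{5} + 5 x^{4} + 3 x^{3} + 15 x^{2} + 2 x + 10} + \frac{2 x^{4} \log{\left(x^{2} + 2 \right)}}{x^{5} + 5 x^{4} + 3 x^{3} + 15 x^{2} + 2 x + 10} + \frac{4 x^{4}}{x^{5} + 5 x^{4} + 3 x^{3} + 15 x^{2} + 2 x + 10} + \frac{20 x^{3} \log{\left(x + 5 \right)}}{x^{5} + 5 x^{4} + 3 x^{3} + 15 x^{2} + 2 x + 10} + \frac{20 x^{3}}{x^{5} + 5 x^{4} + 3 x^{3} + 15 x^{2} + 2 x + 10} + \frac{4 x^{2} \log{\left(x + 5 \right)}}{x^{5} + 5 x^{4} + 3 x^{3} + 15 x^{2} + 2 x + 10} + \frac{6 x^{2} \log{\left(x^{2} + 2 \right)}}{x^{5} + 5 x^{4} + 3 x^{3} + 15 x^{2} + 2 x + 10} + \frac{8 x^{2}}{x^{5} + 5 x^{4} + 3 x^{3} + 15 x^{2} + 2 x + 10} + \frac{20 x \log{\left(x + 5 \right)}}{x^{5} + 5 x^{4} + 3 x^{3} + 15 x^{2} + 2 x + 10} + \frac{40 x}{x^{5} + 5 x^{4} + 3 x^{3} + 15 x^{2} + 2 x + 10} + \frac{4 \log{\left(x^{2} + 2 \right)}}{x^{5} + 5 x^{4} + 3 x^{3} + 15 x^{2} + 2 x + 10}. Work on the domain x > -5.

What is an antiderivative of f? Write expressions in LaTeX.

The integrand splits into summands that can be handled one at a time.
Check: d/dx[2 \log{\left(x + 5 \right)} \log{\left(x^{2} + 2 \right)} + 2 \log{\left(x^{2} + 1 \right)}] = \frac{4 x^{4} \log{\left(x + 5 \right)} + 2 x^{4} \log{\left(x^{2} + 2 \right)} + 4 x^{4} + 20 x^{3} \log{\left(x + 5 \right)} + 20 x^{3} + 4 x^{2} \log{\left(x + 5 \right)} + 6 x^{2} \log{\left(x^{2} + 2 \right)} + 8 x^{2} + 20 x \log{\left(x + 5 \right)} + 40 x + 4 \log{\left(x^{2} + 2 \right)}}{x^{5} + 5 x^{4} + 3 x^{3} + 15 x^{2} + 2 x + 10}, which equals f(x).

An antiderivative is F(x) = 2 \log{\left(x + 5 \right)} \log{\left(x^{2} + 2 \right)} + 2 \log{\left(x^{2} + 1 \right)}.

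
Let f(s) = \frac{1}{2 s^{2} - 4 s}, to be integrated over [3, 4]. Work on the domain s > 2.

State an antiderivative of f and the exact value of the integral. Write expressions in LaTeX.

The denominator factors as 2 s \left(s - 2\right); partial fractions split f into directly integrable pieces: \frac{1}{4 \left(s - 2\right)} - \frac{1}{4 s}.
F(s) = - \frac{\log{\left(s \right)}}{4} + \frac{\log{\left(s - 2 \right)}}{4} is an antiderivative of f.
Check: d/ds[- \frac{\log{\left(s \right)}}{4} + \frac{\log{\left(s - 2 \right)}}{4}] = \frac{1}{2 s^{2} - 4 s} = f(s).
F(4) = - \frac{\log{\left(4 \right)}}{4} + \frac{\log{\left(2 \right)}}{4}; F(3) = - \frac{\log{\left(3 \right)}}{4}.
Integral = F(4) - F(3) = - \frac{\log{\left(4 \right)}}{4} + \frac{\log{\left(2 \right)}}{4} + \frac{\log{\left(3 \right)}}{4}.

Antiderivative: F(s) = - \frac{\log{\left(s \right)}}{4} + \frac{\log{\left(s - 2 \right)}}{4}; value = - \frac{\log{\left(4 \right)}}{4} + \frac{\log{\left(2 \right)}}{4} + \frac{\log{\left(3 \right)}}{4}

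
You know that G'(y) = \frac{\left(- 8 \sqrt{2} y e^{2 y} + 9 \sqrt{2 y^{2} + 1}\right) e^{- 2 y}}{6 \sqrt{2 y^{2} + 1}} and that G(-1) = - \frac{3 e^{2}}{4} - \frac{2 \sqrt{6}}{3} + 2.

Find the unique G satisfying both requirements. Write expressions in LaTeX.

G(y) = - \frac{\left(8 \sqrt{2} \sqrt{2 y^{2} + 1} e^{2 y} - 24 e^{2 y} + 9\right) e^{- 2 y}}{12}

Recover the given G'(y) by differentiating a candidate G(y); any mismatch rules it out.
A general antiderivative is - \frac{2 \sqrt{4 y^{2} + 2}}{3} - \frac{3 e^{- 2 y}}{4} + C.
The condition gives C = - \frac{3 e^{2}}{4} - \frac{2 \sqrt{6}}{3} + 2 - (- \frac{3 e^{2}}{4} - \frac{2 \sqrt{6}}{3}) = 2.
So G(y) = - \frac{\left(8 \sqrt{2} \sqrt{2 y^{2} + 1} e^{2 y} - 24 e^{2 y} + 9\right) e^{- 2 y}}{12}.
Check: d/dy[- \frac{\left(8 \sqrt{2} \sqrt{2 y^{2} + 1} e^{2 y} - 24 e^{2 y} + 9\right) e^{- 2 y}}{12}] = \frac{\left(- 8 \sqrt{2} y e^{2 y} + 9 \sqrt{2 y^{2} + 1}\right) e^{- 2 y}}{6 \sqrt{2 y^{2} + 1}} = G'(y).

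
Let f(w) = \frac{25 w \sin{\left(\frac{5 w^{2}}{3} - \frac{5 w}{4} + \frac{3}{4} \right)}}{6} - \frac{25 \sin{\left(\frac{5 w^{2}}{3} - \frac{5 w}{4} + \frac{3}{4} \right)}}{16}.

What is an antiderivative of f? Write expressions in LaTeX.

An antiderivative is F(w) = - \frac{5 \cos{\left(\frac{5 w^{2}}{3} - \frac{5 w}{4} + \frac{3}{4} \right)}}{4}.

The substitution u = \frac{5 w^{2}}{3} - \frac{5 w}{4} + \frac{3}{4} works: f is exactly (dF/du)*(du/dw) for that inner function.
Check: d/dw[- \frac{5 \cos{\left(\frac{5 w^{2}}{3} - \frac{5 w}{4} + \frac{3}{4} \right)}}{4}] = \frac{25 w \sin{\left(\frac{5 w^{2}}{3} - \frac{5 w}{4} + \frac{3}{4} \right)}}{6} - \frac{25 \sin{\left(\frac{5 w^{2}}{3} - \frac{5 w}{4} + \frac{3}{4} \right)}}{16} = f(w).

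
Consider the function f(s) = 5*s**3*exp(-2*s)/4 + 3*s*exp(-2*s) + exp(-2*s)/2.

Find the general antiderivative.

Recognize the product-rule pattern: f = u'v + uv' with u = -5*s**3/8 - 15*s**2/16 - 39*s/16 - 47/32, v = exp(-2*s), so integration by parts undoes it.
Check: d/ds[(-20*s**3 - 30*s**2 - 78*s - 47)*exp(-2*s)/32] = (5*s**3 + 12*s + 2)*exp(-2*s)/4, which equals f(s).

F(s) = (-20*s**3 - 30*s**2 - 78*s - 47)*exp(-2*s)/32 + C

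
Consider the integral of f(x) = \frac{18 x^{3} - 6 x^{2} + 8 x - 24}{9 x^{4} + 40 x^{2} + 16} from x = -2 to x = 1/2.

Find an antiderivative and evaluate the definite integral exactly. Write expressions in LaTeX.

Antiderivative: F(x) = \log{\left(\frac{x^{2}}{2} + 2 \right)} - \operatorname{atan}{\left(\frac{3 x}{2} \right)}; value = - \log{\left(4 \right)} - \operatorname{atan}{\left(3 \right)} - \operatorname{atan}{\left(\frac{3}{4} \right)} + \log{\left(\frac{17}{8} \right)}

Any candidate F(x) must reproduce f(x) exactly when differentiated.
F(x) = \log{\left(\frac{x^{2}}{2} + 2 \right)} - \operatorname{atan}{\left(\frac{3 x}{2} \right)} is an antiderivative of f.
Check: d/dx[\log{\left(\frac{x^{2}}{2} + 2 \right)} - \operatorname{atan}{\left(\frac{3 x}{2} \right)}] = \frac{18 x^{3} - 6 x^{2} + 8 x - 24}{9 x^{4} + 40 x^{2} + 16} = f(x).
F(1/2) = - \operatorname{atan}{\left(\frac{3}{4} \right)} + \log{\left(\frac{17}{8} \right)}; F(-2) = \operatorname{atan}{\left(3 \right)} + \log{\left(4 \right)}.
Integral = F(1/2) - F(-2) = - \log{\left(4 \right)} - \operatorname{atan}{\left(3 \right)} - \operatorname{atan}{\left(\frac{3}{4} \right)} + \log{\left(\frac{17}{8} \right)}.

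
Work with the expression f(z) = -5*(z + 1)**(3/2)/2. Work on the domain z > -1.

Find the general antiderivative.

Whatever form F(z) takes, F'(z) = f(z) is non-negotiable.
Check: d/dz[-(z + 1)**(5/2)] = -5*z*sqrt(z + 1)/2 - 5*sqrt(z + 1)/2, which equals f(z).

F(z) = -(z + 1)**(5/2) + C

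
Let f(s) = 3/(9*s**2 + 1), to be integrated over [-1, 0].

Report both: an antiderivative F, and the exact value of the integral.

Antiderivative: F(s) = atan(3*s); value = atan(3)

Differentiate the proposed F(s) back; it has to land on f(s) exactly.
F(s) = atan(3*s) is an antiderivative of f.
Check: d/ds[atan(3*s)] = 3/(9*s**2 + 1) = f(s).
F(0) = 0; F(-1) = -atan(3).
Integral = F(0) - F(-1) = atan(3).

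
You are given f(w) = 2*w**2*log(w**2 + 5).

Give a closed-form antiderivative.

Differentiate the proposed F(w) back; it has to land on f(w) exactly.
Check: d/dw[2*w**3*log(w**2 + 5)/3 - 4*w**3/9 + 20*w/3 - 20*sqrt(5)*atan(sqrt(5)*w/5)/3] = 2*w**2*log(w**2 + 5) = f(w).

An antiderivative is F(w) = 2*w**3*log(w**2 + 5)/3 - 4*w**3/9 + 20*w/3 - 20*sqrt(5)*atan(sqrt(5)*w/5)/3.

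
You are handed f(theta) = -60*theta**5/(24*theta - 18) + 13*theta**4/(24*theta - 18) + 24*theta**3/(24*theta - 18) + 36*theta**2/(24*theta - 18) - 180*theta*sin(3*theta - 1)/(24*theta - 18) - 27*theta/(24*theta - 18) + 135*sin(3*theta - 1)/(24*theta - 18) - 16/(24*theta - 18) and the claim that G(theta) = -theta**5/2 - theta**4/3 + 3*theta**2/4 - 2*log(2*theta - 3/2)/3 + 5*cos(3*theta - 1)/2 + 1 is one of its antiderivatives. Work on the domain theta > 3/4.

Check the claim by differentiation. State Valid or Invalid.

d/dtheta[G] = (-60*theta**5 + 13*theta**4 + 24*theta**3 + 36*theta**2 - 180*theta*sin(3*theta - 1) - 27*theta + 135*sin(3*theta - 1) - 16)/(24*theta - 18)
This equals f(theta) exactly, so the claim holds.

Valid - the claim checks out under differentiation.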